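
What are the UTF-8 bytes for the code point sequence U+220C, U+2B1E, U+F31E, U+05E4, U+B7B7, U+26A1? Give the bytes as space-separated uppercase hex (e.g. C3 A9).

U+220C: 3-byte form → E2 88 8C.
U+2B1E: 3-byte form → E2 AC 9E.
U+F31E: 3-byte form → EF 8C 9E.
U+05E4: 2-byte form → D7 A4.
U+B7B7: 3-byte form → EB 9E B7.
U+26A1: 3-byte form → E2 9A A1.
Concatenated (17 bytes): E2 88 8C E2 AC 9E EF 8C 9E D7 A4 EB 9E B7 E2 9A A1.

E2 88 8C E2 AC 9E EF 8C 9E D7 A4 EB 9E B7 E2 9A A1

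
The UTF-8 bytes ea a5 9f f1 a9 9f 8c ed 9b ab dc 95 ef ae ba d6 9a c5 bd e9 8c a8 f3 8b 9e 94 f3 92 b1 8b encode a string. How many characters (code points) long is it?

10

Byte at offset 0: 0xEA = 11101010 → 3-byte char (#1). Advance 3.
Byte at offset 3: 0xF1 = 11110001 → 4-byte char (#2). Advance 4.
Byte at offset 7: 0xED = 11101101 → 3-byte char (#3). Advance 3.
Byte at offset 10: 0xDC = 11011100 → 2-byte char (#4). Advance 2.
Byte at offset 12: 0xEF = 11101111 → 3-byte char (#5). Advance 3.
Byte at offset 15: 0xD6 = 11010110 → 2-byte char (#6). Advance 2.
Byte at offset 17: 0xC5 = 11000101 → 2-byte char (#7). Advance 2.
Byte at offset 19: 0xE9 = 11101001 → 3-byte char (#8). Advance 3.
Byte at offset 22: 0xF3 = 11110011 → 4-byte char (#9). Advance 4.
Byte at offset 26: 0xF3 = 11110011 → 4-byte char (#10). Advance 4.
Reached end at offset 30 after 10 code points.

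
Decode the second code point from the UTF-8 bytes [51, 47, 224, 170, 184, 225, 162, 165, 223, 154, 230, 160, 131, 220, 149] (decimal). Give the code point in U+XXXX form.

U+002F

Offset 0: leading byte 0x33 = 00110011 → 1-byte char #1 = 33.
Offset 1: leading byte 0x2F = 00101111 → 1-byte char #2 = 2F.
Leading byte 0x2F = 00101111 matches 0xxxxxxx → 1-byte sequence.
Byte 1: 0x2F = 00101111, payload 0101111 (7 bits).
Concatenate: 0101111 = 0x2F (7 bits → U+002F).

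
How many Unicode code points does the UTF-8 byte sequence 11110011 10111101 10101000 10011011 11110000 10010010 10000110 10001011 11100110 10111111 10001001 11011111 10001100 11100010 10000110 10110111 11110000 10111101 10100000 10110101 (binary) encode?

6

Byte at offset 0: 0xF3 = 11110011 → 4-byte char (#1). Advance 4.
Byte at offset 4: 0xF0 = 11110000 → 4-byte char (#2). Advance 4.
Byte at offset 8: 0xE6 = 11100110 → 3-byte char (#3). Advance 3.
Byte at offset 11: 0xDF = 11011111 → 2-byte char (#4). Advance 2.
Byte at offset 13: 0xE2 = 11100010 → 3-byte char (#5). Advance 3.
Byte at offset 16: 0xF0 = 11110000 → 4-byte char (#6). Advance 4.
Reached end at offset 20 after 6 code points.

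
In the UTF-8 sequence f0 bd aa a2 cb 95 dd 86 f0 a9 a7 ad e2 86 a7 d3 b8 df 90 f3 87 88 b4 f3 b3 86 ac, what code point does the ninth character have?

U+F31AC

Offset 0: leading byte 0xF0 = 11110000 → 4-byte char #1 = F0 BD AA A2.
Offset 4: leading byte 0xCB = 11001011 → 2-byte char #2 = CB 95.
Offset 6: leading byte 0xDD = 11011101 → 2-byte char #3 = DD 86.
Offset 8: leading byte 0xF0 = 11110000 → 4-byte char #4 = F0 A9 A7 AD.
Offset 12: leading byte 0xE2 = 11100010 → 3-byte char #5 = E2 86 A7.
Offset 15: leading byte 0xD3 = 11010011 → 2-byte char #6 = D3 B8.
Offset 17: leading byte 0xDF = 11011111 → 2-byte char #7 = DF 90.
Offset 19: leading byte 0xF3 = 11110011 → 4-byte char #8 = F3 87 88 B4.
Offset 23: leading byte 0xF3 = 11110011 → 4-byte char #9 = F3 B3 86 AC.
Leading byte 0xF3 = 11110011 matches 11110xxx → 4-byte sequence.
Byte 1: 0xF3 = 11110011, payload 011 (3 bits).
Byte 2: 0xB3 = 10110011 (10xxxxxx ✓), payload 110011.
Byte 3: 0x86 = 10000110 (10xxxxxx ✓), payload 000110.
Byte 4: 0xAC = 10101100 (10xxxxxx ✓), payload 101100.
Concatenate: 011110011000110101100 = 0xF31AC (21 bits → U+F31AC).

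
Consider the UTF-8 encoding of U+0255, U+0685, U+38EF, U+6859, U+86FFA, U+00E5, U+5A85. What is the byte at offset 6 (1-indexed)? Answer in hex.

1-indexed offset 6 is 0-indexed offset 5.
U+0255 → 2-byte form C9 95 at offsets 0–1.
U+0685 → 2-byte form DA 85 at offsets 2–3.
U+38EF → 3-byte form E3 A3 AF at offsets 4–6.
Offset 5 falls in char 3's range; it's byte 2 of E3 A3 AF = 0xA3.

0xA3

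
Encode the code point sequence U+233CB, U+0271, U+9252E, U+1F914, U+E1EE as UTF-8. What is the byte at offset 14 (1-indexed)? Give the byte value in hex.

1-indexed offset 14 is 0-indexed offset 13.
U+233CB → 4-byte form F0 A3 8F 8B at offsets 0–3.
U+0271 → 2-byte form C9 B1 at offsets 4–5.
U+9252E → 4-byte form F2 92 94 AE at offsets 6–9.
U+1F914 → 4-byte form F0 9F A4 94 at offsets 10–13.
Offset 13 falls in char 4's range; it's byte 4 of F0 9F A4 94 = 0x94.

0x94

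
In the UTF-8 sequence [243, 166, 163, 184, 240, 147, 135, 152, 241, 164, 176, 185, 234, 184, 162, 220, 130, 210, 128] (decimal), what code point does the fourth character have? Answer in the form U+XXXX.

Offset 0: leading byte 0xF3 = 11110011 → 4-byte char #1 = F3 A6 A3 B8.
Offset 4: leading byte 0xF0 = 11110000 → 4-byte char #2 = F0 93 87 98.
Offset 8: leading byte 0xF1 = 11110001 → 4-byte char #3 = F1 A4 B0 B9.
Offset 12: leading byte 0xEA = 11101010 → 3-byte char #4 = EA B8 A2.
Leading byte 0xEA = 11101010 matches 1110xxxx → 3-byte sequence.
Byte 1: 0xEA = 11101010, payload 1010 (4 bits).
Byte 2: 0xB8 = 10111000 (10xxxxxx ✓), payload 111000.
Byte 3: 0xA2 = 10100010 (10xxxxxx ✓), payload 100010.
Concatenate: 1010111000100010 = 0xAE22 (16 bits → U+AE22).

U+AE22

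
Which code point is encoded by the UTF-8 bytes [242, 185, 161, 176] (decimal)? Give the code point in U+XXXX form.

Leading byte 0xF2 = 11110010 matches 11110xxx → 4-byte sequence.
Byte 1: 0xF2 = 11110010, payload 010 (3 bits).
Byte 2: 0xB9 = 10111001 (10xxxxxx ✓), payload 111001.
Byte 3: 0xA1 = 10100001 (10xxxxxx ✓), payload 100001.
Byte 4: 0xB0 = 10110000 (10xxxxxx ✓), payload 110000.
Concatenate: 010111001100001110000 = 0xB9870 (21 bits → U+B9870).

U+B9870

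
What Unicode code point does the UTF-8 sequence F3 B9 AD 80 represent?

U+F9B40

Leading byte 0xF3 = 11110011 matches 11110xxx → 4-byte sequence.
Byte 1: 0xF3 = 11110011, payload 011 (3 bits).
Byte 2: 0xB9 = 10111001 (10xxxxxx ✓), payload 111001.
Byte 3: 0xAD = 10101101 (10xxxxxx ✓), payload 101101.
Byte 4: 0x80 = 10000000 (10xxxxxx ✓), payload 000000.
Concatenate: 011111001101101000000 = 0xF9B40 (21 bits → U+F9B40).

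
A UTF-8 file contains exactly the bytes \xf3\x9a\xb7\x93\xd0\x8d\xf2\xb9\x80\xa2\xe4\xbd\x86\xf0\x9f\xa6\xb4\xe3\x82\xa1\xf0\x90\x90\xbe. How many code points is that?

7

Byte at offset 0: 0xF3 = 11110011 → 4-byte char (#1). Advance 4.
Byte at offset 4: 0xD0 = 11010000 → 2-byte char (#2). Advance 2.
Byte at offset 6: 0xF2 = 11110010 → 4-byte char (#3). Advance 4.
Byte at offset 10: 0xE4 = 11100100 → 3-byte char (#4). Advance 3.
Byte at offset 13: 0xF0 = 11110000 → 4-byte char (#5). Advance 4.
Byte at offset 17: 0xE3 = 11100011 → 3-byte char (#6). Advance 3.
Byte at offset 20: 0xF0 = 11110000 → 4-byte char (#7). Advance 4.
Reached end at offset 24 after 7 code points.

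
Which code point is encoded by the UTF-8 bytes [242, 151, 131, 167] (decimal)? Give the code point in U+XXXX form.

U+970E7

Leading byte 0xF2 = 11110010 matches 11110xxx → 4-byte sequence.
Byte 1: 0xF2 = 11110010, payload 010 (3 bits).
Byte 2: 0x97 = 10010111 (10xxxxxx ✓), payload 010111.
Byte 3: 0x83 = 10000011 (10xxxxxx ✓), payload 000011.
Byte 4: 0xA7 = 10100111 (10xxxxxx ✓), payload 100111.
Concatenate: 010010111000011100111 = 0x970E7 (21 bits → U+970E7).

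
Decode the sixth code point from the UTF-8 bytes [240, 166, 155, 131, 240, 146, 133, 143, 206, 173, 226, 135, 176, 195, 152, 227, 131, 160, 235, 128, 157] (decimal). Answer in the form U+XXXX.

U+30E0

Offset 0: leading byte 0xF0 = 11110000 → 4-byte char #1 = F0 A6 9B 83.
Offset 4: leading byte 0xF0 = 11110000 → 4-byte char #2 = F0 92 85 8F.
Offset 8: leading byte 0xCE = 11001110 → 2-byte char #3 = CE AD.
Offset 10: leading byte 0xE2 = 11100010 → 3-byte char #4 = E2 87 B0.
Offset 13: leading byte 0xC3 = 11000011 → 2-byte char #5 = C3 98.
Offset 15: leading byte 0xE3 = 11100011 → 3-byte char #6 = E3 83 A0.
Leading byte 0xE3 = 11100011 matches 1110xxxx → 3-byte sequence.
Byte 1: 0xE3 = 11100011, payload 0011 (4 bits).
Byte 2: 0x83 = 10000011 (10xxxxxx ✓), payload 000011.
Byte 3: 0xA0 = 10100000 (10xxxxxx ✓), payload 100000.
Concatenate: 0011000011100000 = 0x30E0 (16 bits → U+30E0).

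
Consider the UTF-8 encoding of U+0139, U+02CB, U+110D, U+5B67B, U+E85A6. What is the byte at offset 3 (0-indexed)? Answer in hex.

0x8B

U+0139 → 2-byte form C4 B9 at offsets 0–1.
U+02CB → 2-byte form CB 8B at offsets 2–3.
Offset 3 falls in char 2's range; it's byte 2 of CB 8B = 0x8B.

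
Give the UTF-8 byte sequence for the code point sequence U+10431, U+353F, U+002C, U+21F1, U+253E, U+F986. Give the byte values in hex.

F0 90 90 B1 E3 94 BF 2C E2 87 B1 E2 94 BE EF A6 86

U+10431: 4-byte form → F0 90 90 B1.
U+353F: 3-byte form → E3 94 BF.
U+002C: 1-byte form → 2C.
U+21F1: 3-byte form → E2 87 B1.
U+253E: 3-byte form → E2 94 BE.
U+F986: 3-byte form → EF A6 86.
Concatenated (17 bytes): F0 90 90 B1 E3 94 BF 2C E2 87 B1 E2 94 BE EF A6 86.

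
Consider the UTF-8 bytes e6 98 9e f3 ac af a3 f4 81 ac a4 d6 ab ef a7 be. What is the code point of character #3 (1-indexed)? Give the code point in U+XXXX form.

U+101B24

Offset 0: leading byte 0xE6 = 11100110 → 3-byte char #1 = E6 98 9E.
Offset 3: leading byte 0xF3 = 11110011 → 4-byte char #2 = F3 AC AF A3.
Offset 7: leading byte 0xF4 = 11110100 → 4-byte char #3 = F4 81 AC A4.
Leading byte 0xF4 = 11110100 matches 11110xxx → 4-byte sequence.
Byte 1: 0xF4 = 11110100, payload 100 (3 bits).
Byte 2: 0x81 = 10000001 (10xxxxxx ✓), payload 000001.
Byte 3: 0xAC = 10101100 (10xxxxxx ✓), payload 101100.
Byte 4: 0xA4 = 10100100 (10xxxxxx ✓), payload 100100.
Concatenate: 100000001101100100100 = 0x101B24 (21 bits → U+101B24).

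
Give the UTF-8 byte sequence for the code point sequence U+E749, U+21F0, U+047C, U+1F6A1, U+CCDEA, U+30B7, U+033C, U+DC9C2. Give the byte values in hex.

EE 9D 89 E2 87 B0 D1 BC F0 9F 9A A1 F3 8C B7 AA E3 82 B7 CC BC F3 9C A7 82

U+E749: 3-byte form → EE 9D 89.
U+21F0: 3-byte form → E2 87 B0.
U+047C: 2-byte form → D1 BC.
U+1F6A1: 4-byte form → F0 9F 9A A1.
U+CCDEA: 4-byte form → F3 8C B7 AA.
U+30B7: 3-byte form → E3 82 B7.
U+033C: 2-byte form → CC BC.
U+DC9C2: 4-byte form → F3 9C A7 82.
Concatenated (25 bytes): EE 9D 89 E2 87 B0 D1 BC F0 9F 9A A1 F3 8C B7 AA E3 82 B7 CC BC F3 9C A7 82.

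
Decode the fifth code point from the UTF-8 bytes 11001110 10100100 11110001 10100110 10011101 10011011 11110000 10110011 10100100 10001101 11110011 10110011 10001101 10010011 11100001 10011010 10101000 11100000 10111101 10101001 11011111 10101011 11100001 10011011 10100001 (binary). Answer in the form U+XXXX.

Offset 0: leading byte 0xCE = 11001110 → 2-byte char #1 = CE A4.
Offset 2: leading byte 0xF1 = 11110001 → 4-byte char #2 = F1 A6 9D 9B.
Offset 6: leading byte 0xF0 = 11110000 → 4-byte char #3 = F0 B3 A4 8D.
Offset 10: leading byte 0xF3 = 11110011 → 4-byte char #4 = F3 B3 8D 93.
Offset 14: leading byte 0xE1 = 11100001 → 3-byte char #5 = E1 9A A8.
Leading byte 0xE1 = 11100001 matches 1110xxxx → 3-byte sequence.
Byte 1: 0xE1 = 11100001, payload 0001 (4 bits).
Byte 2: 0x9A = 10011010 (10xxxxxx ✓), payload 011010.
Byte 3: 0xA8 = 10101000 (10xxxxxx ✓), payload 101000.
Concatenate: 0001011010101000 = 0x16A8 (16 bits → U+16A8).

U+16A8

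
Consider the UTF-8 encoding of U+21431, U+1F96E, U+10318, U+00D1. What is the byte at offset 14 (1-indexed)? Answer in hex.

0x91

1-indexed offset 14 is 0-indexed offset 13.
U+21431 → 4-byte form F0 A1 90 B1 at offsets 0–3.
U+1F96E → 4-byte form F0 9F A5 AE at offsets 4–7.
U+10318 → 4-byte form F0 90 8C 98 at offsets 8–11.
U+00D1 → 2-byte form C3 91 at offsets 12–13.
Offset 13 falls in char 4's range; it's byte 2 of C3 91 = 0x91.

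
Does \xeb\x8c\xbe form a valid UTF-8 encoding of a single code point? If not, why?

valid

Leading byte 0xEB = 11101011 → 3-byte form.
Continuation bytes 0x8C=10001100, 0xBE=10111110 all match 10xxxxxx.
Decoded value 0xB33E is ≥ 0x800 (shortest form) and not a surrogate.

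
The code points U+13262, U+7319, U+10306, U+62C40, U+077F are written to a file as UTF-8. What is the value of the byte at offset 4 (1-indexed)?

1-indexed offset 4 is 0-indexed offset 3.
U+13262 → 4-byte form F0 93 89 A2 at offsets 0–3.
Offset 3 falls in char 1's range; it's byte 4 of F0 93 89 A2 = 0xA2.

0xA2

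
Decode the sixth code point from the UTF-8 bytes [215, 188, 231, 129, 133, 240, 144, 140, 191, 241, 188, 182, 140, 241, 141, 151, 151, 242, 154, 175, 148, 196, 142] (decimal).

U+9ABD4

Offset 0: leading byte 0xD7 = 11010111 → 2-byte char #1 = D7 BC.
Offset 2: leading byte 0xE7 = 11100111 → 3-byte char #2 = E7 81 85.
Offset 5: leading byte 0xF0 = 11110000 → 4-byte char #3 = F0 90 8C BF.
Offset 9: leading byte 0xF1 = 11110001 → 4-byte char #4 = F1 BC B6 8C.
Offset 13: leading byte 0xF1 = 11110001 → 4-byte char #5 = F1 8D 97 97.
Offset 17: leading byte 0xF2 = 11110010 → 4-byte char #6 = F2 9A AF 94.
Leading byte 0xF2 = 11110010 matches 11110xxx → 4-byte sequence.
Byte 1: 0xF2 = 11110010, payload 010 (3 bits).
Byte 2: 0x9A = 10011010 (10xxxxxx ✓), payload 011010.
Byte 3: 0xAF = 10101111 (10xxxxxx ✓), payload 101111.
Byte 4: 0x94 = 10010100 (10xxxxxx ✓), payload 010100.
Concatenate: 010011010101111010100 = 0x9ABD4 (21 bits → U+9ABD4).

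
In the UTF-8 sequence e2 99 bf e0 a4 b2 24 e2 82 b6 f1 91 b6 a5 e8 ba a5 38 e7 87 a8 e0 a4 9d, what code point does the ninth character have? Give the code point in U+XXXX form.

Offset 0: leading byte 0xE2 = 11100010 → 3-byte char #1 = E2 99 BF.
Offset 3: leading byte 0xE0 = 11100000 → 3-byte char #2 = E0 A4 B2.
Offset 6: leading byte 0x24 = 00100100 → 1-byte char #3 = 24.
Offset 7: leading byte 0xE2 = 11100010 → 3-byte char #4 = E2 82 B6.
Offset 10: leading byte 0xF1 = 11110001 → 4-byte char #5 = F1 91 B6 A5.
Offset 14: leading byte 0xE8 = 11101000 → 3-byte char #6 = E8 BA A5.
Offset 17: leading byte 0x38 = 00111000 → 1-byte char #7 = 38.
Offset 18: leading byte 0xE7 = 11100111 → 3-byte char #8 = E7 87 A8.
Offset 21: leading byte 0xE0 = 11100000 → 3-byte char #9 = E0 A4 9D.
Leading byte 0xE0 = 11100000 matches 1110xxxx → 3-byte sequence.
Byte 1: 0xE0 = 11100000, payload 0000 (4 bits).
Byte 2: 0xA4 = 10100100 (10xxxxxx ✓), payload 100100.
Byte 3: 0x9D = 10011101 (10xxxxxx ✓), payload 011101.
Concatenate: 0000100100011101 = 0x91D (16 bits → U+091D).

U+091D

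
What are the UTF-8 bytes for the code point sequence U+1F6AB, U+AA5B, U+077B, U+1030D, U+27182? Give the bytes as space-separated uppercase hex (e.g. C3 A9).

U+1F6AB: 4-byte form → F0 9F 9A AB.
U+AA5B: 3-byte form → EA A9 9B.
U+077B: 2-byte form → DD BB.
U+1030D: 4-byte form → F0 90 8C 8D.
U+27182: 4-byte form → F0 A7 86 82.
Concatenated (17 bytes): F0 9F 9A AB EA A9 9B DD BB F0 90 8C 8D F0 A7 86 82.

F0 9F 9A AB EA A9 9B DD BB F0 90 8C 8D F0 A7 86 82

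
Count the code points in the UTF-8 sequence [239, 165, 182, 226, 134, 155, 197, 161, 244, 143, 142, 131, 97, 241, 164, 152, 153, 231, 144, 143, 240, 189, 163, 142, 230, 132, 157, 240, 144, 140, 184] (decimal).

10

Byte at offset 0: 0xEF = 11101111 → 3-byte char (#1). Advance 3.
Byte at offset 3: 0xE2 = 11100010 → 3-byte char (#2). Advance 3.
Byte at offset 6: 0xC5 = 11000101 → 2-byte char (#3). Advance 2.
Byte at offset 8: 0xF4 = 11110100 → 4-byte char (#4). Advance 4.
Byte at offset 12: 0x61 = 01100001 → 1-byte char (#5). Advance 1.
Byte at offset 13: 0xF1 = 11110001 → 4-byte char (#6). Advance 4.
Byte at offset 17: 0xE7 = 11100111 → 3-byte char (#7). Advance 3.
Byte at offset 20: 0xF0 = 11110000 → 4-byte char (#8). Advance 4.
Byte at offset 24: 0xE6 = 11100110 → 3-byte char (#9). Advance 3.
Byte at offset 27: 0xF0 = 11110000 → 4-byte char (#10). Advance 4.
Reached end at offset 31 after 10 code points.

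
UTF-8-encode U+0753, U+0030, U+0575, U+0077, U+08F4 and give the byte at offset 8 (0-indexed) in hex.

U+0753 → 2-byte form DD 93 at offsets 0–1.
U+0030 → 1-byte form 30 at offsets 2–2.
U+0575 → 2-byte form D5 B5 at offsets 3–4.
U+0077 → 1-byte form 77 at offsets 5–5.
U+08F4 → 3-byte form E0 A3 B4 at offsets 6–8.
Offset 8 falls in char 5's range; it's byte 3 of E0 A3 B4 = 0xB4.

0xB4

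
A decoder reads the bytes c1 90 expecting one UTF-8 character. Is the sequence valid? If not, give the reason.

invalid (overlong encoding)

Leading byte 0xC1 = 11000001 → 2-byte form.
Continuation bytes all match 10xxxxxx. Payload decodes to 0x50.
But 0x50 < 0x80, the minimum for a 2-byte sequence — this is an overlong encoding.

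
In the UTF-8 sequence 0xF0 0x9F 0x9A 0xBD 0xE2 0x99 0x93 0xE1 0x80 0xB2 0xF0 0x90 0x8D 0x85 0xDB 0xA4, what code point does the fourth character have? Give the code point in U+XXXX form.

U+10345

Offset 0: leading byte 0xF0 = 11110000 → 4-byte char #1 = F0 9F 9A BD.
Offset 4: leading byte 0xE2 = 11100010 → 3-byte char #2 = E2 99 93.
Offset 7: leading byte 0xE1 = 11100001 → 3-byte char #3 = E1 80 B2.
Offset 10: leading byte 0xF0 = 11110000 → 4-byte char #4 = F0 90 8D 85.
Leading byte 0xF0 = 11110000 matches 11110xxx → 4-byte sequence.
Byte 1: 0xF0 = 11110000, payload 000 (3 bits).
Byte 2: 0x90 = 10010000 (10xxxxxx ✓), payload 010000.
Byte 3: 0x8D = 10001101 (10xxxxxx ✓), payload 001101.
Byte 4: 0x85 = 10000101 (10xxxxxx ✓), payload 000101.
Concatenate: 000010000001101000101 = 0x10345 (21 bits → U+10345).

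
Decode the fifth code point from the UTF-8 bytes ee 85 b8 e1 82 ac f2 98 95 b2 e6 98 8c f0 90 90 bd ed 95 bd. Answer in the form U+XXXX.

Offset 0: leading byte 0xEE = 11101110 → 3-byte char #1 = EE 85 B8.
Offset 3: leading byte 0xE1 = 11100001 → 3-byte char #2 = E1 82 AC.
Offset 6: leading byte 0xF2 = 11110010 → 4-byte char #3 = F2 98 95 B2.
Offset 10: leading byte 0xE6 = 11100110 → 3-byte char #4 = E6 98 8C.
Offset 13: leading byte 0xF0 = 11110000 → 4-byte char #5 = F0 90 90 BD.
Leading byte 0xF0 = 11110000 matches 11110xxx → 4-byte sequence.
Byte 1: 0xF0 = 11110000, payload 000 (3 bits).
Byte 2: 0x90 = 10010000 (10xxxxxx ✓), payload 010000.
Byte 3: 0x90 = 10010000 (10xxxxxx ✓), payload 010000.
Byte 4: 0xBD = 10111101 (10xxxxxx ✓), payload 111101.
Concatenate: 000010000010000111101 = 0x1043D (21 bits → U+1043D).

U+1043D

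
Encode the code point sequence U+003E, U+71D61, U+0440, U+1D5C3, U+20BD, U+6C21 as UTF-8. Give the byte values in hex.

3E F1 B1 B5 A1 D1 80 F0 9D 97 83 E2 82 BD E6 B0 A1

U+003E: 1-byte form → 3E.
U+71D61: 4-byte form → F1 B1 B5 A1.
U+0440: 2-byte form → D1 80.
U+1D5C3: 4-byte form → F0 9D 97 83.
U+20BD: 3-byte form → E2 82 BD.
U+6C21: 3-byte form → E6 B0 A1.
Concatenated (17 bytes): 3E F1 B1 B5 A1 D1 80 F0 9D 97 83 E2 82 BD E6 B0 A1.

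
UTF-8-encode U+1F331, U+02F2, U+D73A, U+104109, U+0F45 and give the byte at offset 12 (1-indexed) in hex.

0x84

1-indexed offset 12 is 0-indexed offset 11.
U+1F331 → 4-byte form F0 9F 8C B1 at offsets 0–3.
U+02F2 → 2-byte form CB B2 at offsets 4–5.
U+D73A → 3-byte form ED 9C BA at offsets 6–8.
U+104109 → 4-byte form F4 84 84 89 at offsets 9–12.
Offset 11 falls in char 4's range; it's byte 3 of F4 84 84 89 = 0x84.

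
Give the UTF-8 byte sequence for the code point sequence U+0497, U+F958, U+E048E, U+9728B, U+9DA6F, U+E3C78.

D2 97 EF A5 98 F3 A0 92 8E F2 97 8A 8B F2 9D A9 AF F3 A3 B1 B8

U+0497: 2-byte form → D2 97.
U+F958: 3-byte form → EF A5 98.
U+E048E: 4-byte form → F3 A0 92 8E.
U+9728B: 4-byte form → F2 97 8A 8B.
U+9DA6F: 4-byte form → F2 9D A9 AF.
U+E3C78: 4-byte form → F3 A3 B1 B8.
Concatenated (21 bytes): D2 97 EF A5 98 F3 A0 92 8E F2 97 8A 8B F2 9D A9 AF F3 A3 B1 B8.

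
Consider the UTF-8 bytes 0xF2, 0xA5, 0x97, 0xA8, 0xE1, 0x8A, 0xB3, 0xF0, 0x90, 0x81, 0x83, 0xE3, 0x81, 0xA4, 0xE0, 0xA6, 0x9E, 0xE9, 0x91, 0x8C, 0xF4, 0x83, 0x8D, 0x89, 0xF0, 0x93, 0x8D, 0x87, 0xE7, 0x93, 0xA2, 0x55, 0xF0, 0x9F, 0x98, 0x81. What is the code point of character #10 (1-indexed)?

Offset 0: leading byte 0xF2 = 11110010 → 4-byte char #1 = F2 A5 97 A8.
Offset 4: leading byte 0xE1 = 11100001 → 3-byte char #2 = E1 8A B3.
Offset 7: leading byte 0xF0 = 11110000 → 4-byte char #3 = F0 90 81 83.
Offset 11: leading byte 0xE3 = 11100011 → 3-byte char #4 = E3 81 A4.
Offset 14: leading byte 0xE0 = 11100000 → 3-byte char #5 = E0 A6 9E.
Offset 17: leading byte 0xE9 = 11101001 → 3-byte char #6 = E9 91 8C.
Offset 20: leading byte 0xF4 = 11110100 → 4-byte char #7 = F4 83 8D 89.
Offset 24: leading byte 0xF0 = 11110000 → 4-byte char #8 = F0 93 8D 87.
Offset 28: leading byte 0xE7 = 11100111 → 3-byte char #9 = E7 93 A2.
Offset 31: leading byte 0x55 = 01010101 → 1-byte char #10 = 55.
Leading byte 0x55 = 01010101 matches 0xxxxxxx → 1-byte sequence.
Byte 1: 0x55 = 01010101, payload 1010101 (7 bits).
Concatenate: 1010101 = 0x55 (7 bits → U+0055).

U+0055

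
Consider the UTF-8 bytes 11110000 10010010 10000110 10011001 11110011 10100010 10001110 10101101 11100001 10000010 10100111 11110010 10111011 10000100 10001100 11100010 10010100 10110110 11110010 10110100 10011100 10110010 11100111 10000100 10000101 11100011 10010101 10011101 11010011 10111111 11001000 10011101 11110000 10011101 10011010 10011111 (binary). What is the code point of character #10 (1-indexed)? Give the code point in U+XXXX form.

Offset 0: leading byte 0xF0 = 11110000 → 4-byte char #1 = F0 92 86 99.
Offset 4: leading byte 0xF3 = 11110011 → 4-byte char #2 = F3 A2 8E AD.
Offset 8: leading byte 0xE1 = 11100001 → 3-byte char #3 = E1 82 A7.
Offset 11: leading byte 0xF2 = 11110010 → 4-byte char #4 = F2 BB 84 8C.
Offset 15: leading byte 0xE2 = 11100010 → 3-byte char #5 = E2 94 B6.
Offset 18: leading byte 0xF2 = 11110010 → 4-byte char #6 = F2 B4 9C B2.
Offset 22: leading byte 0xE7 = 11100111 → 3-byte char #7 = E7 84 85.
Offset 25: leading byte 0xE3 = 11100011 → 3-byte char #8 = E3 95 9D.
Offset 28: leading byte 0xD3 = 11010011 → 2-byte char #9 = D3 BF.
Offset 30: leading byte 0xC8 = 11001000 → 2-byte char #10 = C8 9D.
Leading byte 0xC8 = 11001000 matches 110xxxxx → 2-byte sequence.
Byte 1: 0xC8 = 11001000, payload 01000 (5 bits).
Byte 2: 0x9D = 10011101 (10xxxxxx ✓), payload 011101.
Concatenate: 01000011101 = 0x21D (11 bits → U+021D).

U+021D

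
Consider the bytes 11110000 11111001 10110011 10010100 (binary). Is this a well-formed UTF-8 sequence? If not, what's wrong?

Leading byte 0xF0 = 11110000 → 4-byte form.
Byte 2 is 0xF9 = 11111001, which is not 10xxxxxx — expected a continuation byte.

invalid (non-continuation byte where continuation expected)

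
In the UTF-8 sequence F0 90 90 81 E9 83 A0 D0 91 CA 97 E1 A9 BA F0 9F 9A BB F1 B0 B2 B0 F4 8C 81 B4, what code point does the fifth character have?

Offset 0: leading byte 0xF0 = 11110000 → 4-byte char #1 = F0 90 90 81.
Offset 4: leading byte 0xE9 = 11101001 → 3-byte char #2 = E9 83 A0.
Offset 7: leading byte 0xD0 = 11010000 → 2-byte char #3 = D0 91.
Offset 9: leading byte 0xCA = 11001010 → 2-byte char #4 = CA 97.
Offset 11: leading byte 0xE1 = 11100001 → 3-byte char #5 = E1 A9 BA.
Leading byte 0xE1 = 11100001 matches 1110xxxx → 3-byte sequence.
Byte 1: 0xE1 = 11100001, payload 0001 (4 bits).
Byte 2: 0xA9 = 10101001 (10xxxxxx ✓), payload 101001.
Byte 3: 0xBA = 10111010 (10xxxxxx ✓), payload 111010.
Concatenate: 0001101001111010 = 0x1A7A (16 bits → U+1A7A).

U+1A7A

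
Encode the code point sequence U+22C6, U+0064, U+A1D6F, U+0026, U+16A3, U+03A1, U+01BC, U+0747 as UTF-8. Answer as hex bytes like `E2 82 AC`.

U+22C6: 3-byte form → E2 8B 86.
U+0064: 1-byte form → 64.
U+A1D6F: 4-byte form → F2 A1 B5 AF.
U+0026: 1-byte form → 26.
U+16A3: 3-byte form → E1 9A A3.
U+03A1: 2-byte form → CE A1.
U+01BC: 2-byte form → C6 BC.
U+0747: 2-byte form → DD 87.
Concatenated (18 bytes): E2 8B 86 64 F2 A1 B5 AF 26 E1 9A A3 CE A1 C6 BC DD 87.

E2 8B 86 64 F2 A1 B5 AF 26 E1 9A A3 CE A1 C6 BC DD 87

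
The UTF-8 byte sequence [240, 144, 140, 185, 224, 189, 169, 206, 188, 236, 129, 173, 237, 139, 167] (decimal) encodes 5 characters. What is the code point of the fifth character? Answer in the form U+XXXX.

Offset 0: leading byte 0xF0 = 11110000 → 4-byte char #1 = F0 90 8C B9.
Offset 4: leading byte 0xE0 = 11100000 → 3-byte char #2 = E0 BD A9.
Offset 7: leading byte 0xCE = 11001110 → 2-byte char #3 = CE BC.
Offset 9: leading byte 0xEC = 11101100 → 3-byte char #4 = EC 81 AD.
Offset 12: leading byte 0xED = 11101101 → 3-byte char #5 = ED 8B A7.
Leading byte 0xED = 11101101 matches 1110xxxx → 3-byte sequence.
Byte 1: 0xED = 11101101, payload 1101 (4 bits).
Byte 2: 0x8B = 10001011 (10xxxxxx ✓), payload 001011.
Byte 3: 0xA7 = 10100111 (10xxxxxx ✓), payload 100111.
Concatenate: 1101001011100111 = 0xD2E7 (16 bits → U+D2E7).

U+D2E7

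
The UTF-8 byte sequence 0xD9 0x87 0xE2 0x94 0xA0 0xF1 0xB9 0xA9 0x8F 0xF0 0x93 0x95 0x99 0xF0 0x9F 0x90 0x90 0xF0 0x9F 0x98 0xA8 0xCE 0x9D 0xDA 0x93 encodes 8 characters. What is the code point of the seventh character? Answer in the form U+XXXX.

U+039D

Offset 0: leading byte 0xD9 = 11011001 → 2-byte char #1 = D9 87.
Offset 2: leading byte 0xE2 = 11100010 → 3-byte char #2 = E2 94 A0.
Offset 5: leading byte 0xF1 = 11110001 → 4-byte char #3 = F1 B9 A9 8F.
Offset 9: leading byte 0xF0 = 11110000 → 4-byte char #4 = F0 93 95 99.
Offset 13: leading byte 0xF0 = 11110000 → 4-byte char #5 = F0 9F 90 90.
Offset 17: leading byte 0xF0 = 11110000 → 4-byte char #6 = F0 9F 98 A8.
Offset 21: leading byte 0xCE = 11001110 → 2-byte char #7 = CE 9D.
Leading byte 0xCE = 11001110 matches 110xxxxx → 2-byte sequence.
Byte 1: 0xCE = 11001110, payload 01110 (5 bits).
Byte 2: 0x9D = 10011101 (10xxxxxx ✓), payload 011101.
Concatenate: 01110011101 = 0x39D (11 bits → U+039D).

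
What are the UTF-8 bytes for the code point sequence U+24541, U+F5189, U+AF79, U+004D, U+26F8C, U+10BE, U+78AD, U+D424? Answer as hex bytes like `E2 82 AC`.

U+24541: 4-byte form → F0 A4 95 81.
U+F5189: 4-byte form → F3 B5 86 89.
U+AF79: 3-byte form → EA BD B9.
U+004D: 1-byte form → 4D.
U+26F8C: 4-byte form → F0 A6 BE 8C.
U+10BE: 3-byte form → E1 82 BE.
U+78AD: 3-byte form → E7 A2 AD.
U+D424: 3-byte form → ED 90 A4.
Concatenated (25 bytes): F0 A4 95 81 F3 B5 86 89 EA BD B9 4D F0 A6 BE 8C E1 82 BE E7 A2 AD ED 90 A4.

F0 A4 95 81 F3 B5 86 89 EA BD B9 4D F0 A6 BE 8C E1 82 BE E7 A2 AD ED 90 A4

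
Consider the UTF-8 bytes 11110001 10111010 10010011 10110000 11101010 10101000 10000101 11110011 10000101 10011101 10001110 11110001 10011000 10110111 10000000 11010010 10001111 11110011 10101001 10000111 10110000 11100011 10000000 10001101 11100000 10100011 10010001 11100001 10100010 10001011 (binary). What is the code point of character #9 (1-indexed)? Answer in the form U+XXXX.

Offset 0: leading byte 0xF1 = 11110001 → 4-byte char #1 = F1 BA 93 B0.
Offset 4: leading byte 0xEA = 11101010 → 3-byte char #2 = EA A8 85.
Offset 7: leading byte 0xF3 = 11110011 → 4-byte char #3 = F3 85 9D 8E.
Offset 11: leading byte 0xF1 = 11110001 → 4-byte char #4 = F1 98 B7 80.
Offset 15: leading byte 0xD2 = 11010010 → 2-byte char #5 = D2 8F.
Offset 17: leading byte 0xF3 = 11110011 → 4-byte char #6 = F3 A9 87 B0.
Offset 21: leading byte 0xE3 = 11100011 → 3-byte char #7 = E3 80 8D.
Offset 24: leading byte 0xE0 = 11100000 → 3-byte char #8 = E0 A3 91.
Offset 27: leading byte 0xE1 = 11100001 → 3-byte char #9 = E1 A2 8B.
Leading byte 0xE1 = 11100001 matches 1110xxxx → 3-byte sequence.
Byte 1: 0xE1 = 11100001, payload 0001 (4 bits).
Byte 2: 0xA2 = 10100010 (10xxxxxx ✓), payload 100010.
Byte 3: 0x8B = 10001011 (10xxxxxx ✓), payload 001011.
Concatenate: 0001100010001011 = 0x188B (16 bits → U+188B).

U+188B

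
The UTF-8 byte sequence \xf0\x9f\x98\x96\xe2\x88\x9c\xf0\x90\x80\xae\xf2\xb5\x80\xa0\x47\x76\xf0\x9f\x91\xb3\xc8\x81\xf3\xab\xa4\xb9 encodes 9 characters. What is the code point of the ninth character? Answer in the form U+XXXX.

U+EB939

Offset 0: leading byte 0xF0 = 11110000 → 4-byte char #1 = F0 9F 98 96.
Offset 4: leading byte 0xE2 = 11100010 → 3-byte char #2 = E2 88 9C.
Offset 7: leading byte 0xF0 = 11110000 → 4-byte char #3 = F0 90 80 AE.
Offset 11: leading byte 0xF2 = 11110010 → 4-byte char #4 = F2 B5 80 A0.
Offset 15: leading byte 0x47 = 01000111 → 1-byte char #5 = 47.
Offset 16: leading byte 0x76 = 01110110 → 1-byte char #6 = 76.
Offset 17: leading byte 0xF0 = 11110000 → 4-byte char #7 = F0 9F 91 B3.
Offset 21: leading byte 0xC8 = 11001000 → 2-byte char #8 = C8 81.
Offset 23: leading byte 0xF3 = 11110011 → 4-byte char #9 = F3 AB A4 B9.
Leading byte 0xF3 = 11110011 matches 11110xxx → 4-byte sequence.
Byte 1: 0xF3 = 11110011, payload 011 (3 bits).
Byte 2: 0xAB = 10101011 (10xxxxxx ✓), payload 101011.
Byte 3: 0xA4 = 10100100 (10xxxxxx ✓), payload 100100.
Byte 4: 0xB9 = 10111001 (10xxxxxx ✓), payload 111001.
Concatenate: 011101011100100111001 = 0xEB939 (21 bits → U+EB939).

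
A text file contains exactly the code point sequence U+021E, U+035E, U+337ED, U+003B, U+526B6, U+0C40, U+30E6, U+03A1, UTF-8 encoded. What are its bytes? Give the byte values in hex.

U+021E: 2-byte form → C8 9E.
U+035E: 2-byte form → CD 9E.
U+337ED: 4-byte form → F0 B3 9F AD.
U+003B: 1-byte form → 3B.
U+526B6: 4-byte form → F1 92 9A B6.
U+0C40: 3-byte form → E0 B1 80.
U+30E6: 3-byte form → E3 83 A6.
U+03A1: 2-byte form → CE A1.
Concatenated (21 bytes): C8 9E CD 9E F0 B3 9F AD 3B F1 92 9A B6 E0 B1 80 E3 83 A6 CE A1.

C8 9E CD 9E F0 B3 9F AD 3B F1 92 9A B6 E0 B1 80 E3 83 A6 CE A1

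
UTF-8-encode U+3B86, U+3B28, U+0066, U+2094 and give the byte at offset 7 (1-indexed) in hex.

0x66

1-indexed offset 7 is 0-indexed offset 6.
U+3B86 → 3-byte form E3 AE 86 at offsets 0–2.
U+3B28 → 3-byte form E3 AC A8 at offsets 3–5.
U+0066 → 1-byte form 66 at offsets 6–6.
Offset 6 falls in char 3's range; it's byte 1 of 66 = 0x66.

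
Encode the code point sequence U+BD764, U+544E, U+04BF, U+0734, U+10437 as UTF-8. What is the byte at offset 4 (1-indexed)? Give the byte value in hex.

1-indexed offset 4 is 0-indexed offset 3.
U+BD764 → 4-byte form F2 BD 9D A4 at offsets 0–3.
Offset 3 falls in char 1's range; it's byte 4 of F2 BD 9D A4 = 0xA4.

0xA4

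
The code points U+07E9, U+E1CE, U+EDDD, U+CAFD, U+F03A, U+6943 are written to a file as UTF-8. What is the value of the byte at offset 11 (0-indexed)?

U+07E9 → 2-byte form DF A9 at offsets 0–1.
U+E1CE → 3-byte form EE 87 8E at offsets 2–4.
U+EDDD → 3-byte form EE B7 9D at offsets 5–7.
U+CAFD → 3-byte form EC AB BD at offsets 8–10.
U+F03A → 3-byte form EF 80 BA at offsets 11–13.
Offset 11 falls in char 5's range; it's byte 1 of EF 80 BA = 0xEF.

0xEF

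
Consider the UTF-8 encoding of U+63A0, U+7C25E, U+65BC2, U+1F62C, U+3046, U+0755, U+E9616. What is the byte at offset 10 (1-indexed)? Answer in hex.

1-indexed offset 10 is 0-indexed offset 9.
U+63A0 → 3-byte form E6 8E A0 at offsets 0–2.
U+7C25E → 4-byte form F1 BC 89 9E at offsets 3–6.
U+65BC2 → 4-byte form F1 A5 AF 82 at offsets 7–10.
Offset 9 falls in char 3's range; it's byte 3 of F1 A5 AF 82 = 0xAF.

0xAF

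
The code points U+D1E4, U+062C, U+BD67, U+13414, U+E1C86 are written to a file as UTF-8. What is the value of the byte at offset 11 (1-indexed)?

0x90

1-indexed offset 11 is 0-indexed offset 10.
U+D1E4 → 3-byte form ED 87 A4 at offsets 0–2.
U+062C → 2-byte form D8 AC at offsets 3–4.
U+BD67 → 3-byte form EB B5 A7 at offsets 5–7.
U+13414 → 4-byte form F0 93 90 94 at offsets 8–11.
Offset 10 falls in char 4's range; it's byte 3 of F0 93 90 94 = 0x90.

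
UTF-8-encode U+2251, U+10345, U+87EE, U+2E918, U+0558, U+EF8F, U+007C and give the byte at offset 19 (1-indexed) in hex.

0x8F

1-indexed offset 19 is 0-indexed offset 18.
U+2251 → 3-byte form E2 89 91 at offsets 0–2.
U+10345 → 4-byte form F0 90 8D 85 at offsets 3–6.
U+87EE → 3-byte form E8 9F AE at offsets 7–9.
U+2E918 → 4-byte form F0 AE A4 98 at offsets 10–13.
U+0558 → 2-byte form D5 98 at offsets 14–15.
U+EF8F → 3-byte form EE BE 8F at offsets 16–18.
Offset 18 falls in char 6's range; it's byte 3 of EE BE 8F = 0x8F.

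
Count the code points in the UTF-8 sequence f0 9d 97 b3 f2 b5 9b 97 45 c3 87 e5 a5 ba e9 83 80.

Byte at offset 0: 0xF0 = 11110000 → 4-byte char (#1). Advance 4.
Byte at offset 4: 0xF2 = 11110010 → 4-byte char (#2). Advance 4.
Byte at offset 8: 0x45 = 01000101 → 1-byte char (#3). Advance 1.
Byte at offset 9: 0xC3 = 11000011 → 2-byte char (#4). Advance 2.
Byte at offset 11: 0xE5 = 11100101 → 3-byte char (#5). Advance 3.
Byte at offset 14: 0xE9 = 11101001 → 3-byte char (#6). Advance 3.
Reached end at offset 17 after 6 code points.

6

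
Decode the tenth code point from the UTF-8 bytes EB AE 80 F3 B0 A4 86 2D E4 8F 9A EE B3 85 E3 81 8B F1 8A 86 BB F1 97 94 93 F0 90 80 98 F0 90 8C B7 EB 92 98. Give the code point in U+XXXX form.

U+10337

Offset 0: leading byte 0xEB = 11101011 → 3-byte char #1 = EB AE 80.
Offset 3: leading byte 0xF3 = 11110011 → 4-byte char #2 = F3 B0 A4 86.
Offset 7: leading byte 0x2D = 00101101 → 1-byte char #3 = 2D.
Offset 8: leading byte 0xE4 = 11100100 → 3-byte char #4 = E4 8F 9A.
Offset 11: leading byte 0xEE = 11101110 → 3-byte char #5 = EE B3 85.
Offset 14: leading byte 0xE3 = 11100011 → 3-byte char #6 = E3 81 8B.
Offset 17: leading byte 0xF1 = 11110001 → 4-byte char #7 = F1 8A 86 BB.
Offset 21: leading byte 0xF1 = 11110001 → 4-byte char #8 = F1 97 94 93.
Offset 25: leading byte 0xF0 = 11110000 → 4-byte char #9 = F0 90 80 98.
Offset 29: leading byte 0xF0 = 11110000 → 4-byte char #10 = F0 90 8C B7.
Leading byte 0xF0 = 11110000 matches 11110xxx → 4-byte sequence.
Byte 1: 0xF0 = 11110000, payload 000 (3 bits).
Byte 2: 0x90 = 10010000 (10xxxxxx ✓), payload 010000.
Byte 3: 0x8C = 10001100 (10xxxxxx ✓), payload 001100.
Byte 4: 0xB7 = 10110111 (10xxxxxx ✓), payload 110111.
Concatenate: 000010000001100110111 = 0x10337 (21 bits → U+10337).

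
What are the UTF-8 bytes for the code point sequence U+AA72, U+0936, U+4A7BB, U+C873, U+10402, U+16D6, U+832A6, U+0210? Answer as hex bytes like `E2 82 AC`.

U+AA72: 3-byte form → EA A9 B2.
U+0936: 3-byte form → E0 A4 B6.
U+4A7BB: 4-byte form → F1 8A 9E BB.
U+C873: 3-byte form → EC A1 B3.
U+10402: 4-byte form → F0 90 90 82.
U+16D6: 3-byte form → E1 9B 96.
U+832A6: 4-byte form → F2 83 8A A6.
U+0210: 2-byte form → C8 90.
Concatenated (26 bytes): EA A9 B2 E0 A4 B6 F1 8A 9E BB EC A1 B3 F0 90 90 82 E1 9B 96 F2 83 8A A6 C8 90.

EA A9 B2 E0 A4 B6 F1 8A 9E BB EC A1 B3 F0 90 90 82 E1 9B 96 F2 83 8A A6 C8 90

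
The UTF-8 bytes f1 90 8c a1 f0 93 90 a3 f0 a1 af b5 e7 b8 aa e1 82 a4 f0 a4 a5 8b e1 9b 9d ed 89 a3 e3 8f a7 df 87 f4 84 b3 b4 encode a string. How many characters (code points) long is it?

Byte at offset 0: 0xF1 = 11110001 → 4-byte char (#1). Advance 4.
Byte at offset 4: 0xF0 = 11110000 → 4-byte char (#2). Advance 4.
Byte at offset 8: 0xF0 = 11110000 → 4-byte char (#3). Advance 4.
Byte at offset 12: 0xE7 = 11100111 → 3-byte char (#4). Advance 3.
Byte at offset 15: 0xE1 = 11100001 → 3-byte char (#5). Advance 3.
Byte at offset 18: 0xF0 = 11110000 → 4-byte char (#6). Advance 4.
Byte at offset 22: 0xE1 = 11100001 → 3-byte char (#7). Advance 3.
Byte at offset 25: 0xED = 11101101 → 3-byte char (#8). Advance 3.
Byte at offset 28: 0xE3 = 11100011 → 3-byte char (#9). Advance 3.
Byte at offset 31: 0xDF = 11011111 → 2-byte char (#10). Advance 2.
Byte at offset 33: 0xF4 = 11110100 → 4-byte char (#11). Advance 4.
Reached end at offset 37 after 11 code points.

11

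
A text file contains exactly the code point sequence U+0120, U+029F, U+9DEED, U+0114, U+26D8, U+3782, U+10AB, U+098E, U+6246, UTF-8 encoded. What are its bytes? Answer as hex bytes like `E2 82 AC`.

U+0120: 2-byte form → C4 A0.
U+029F: 2-byte form → CA 9F.
U+9DEED: 4-byte form → F2 9D BB AD.
U+0114: 2-byte form → C4 94.
U+26D8: 3-byte form → E2 9B 98.
U+3782: 3-byte form → E3 9E 82.
U+10AB: 3-byte form → E1 82 AB.
U+098E: 3-byte form → E0 A6 8E.
U+6246: 3-byte form → E6 89 86.
Concatenated (25 bytes): C4 A0 CA 9F F2 9D BB AD C4 94 E2 9B 98 E3 9E 82 E1 82 AB E0 A6 8E E6 89 86.

C4 A0 CA 9F F2 9D BB AD C4 94 E2 9B 98 E3 9E 82 E1 82 AB E0 A6 8E E6 89 86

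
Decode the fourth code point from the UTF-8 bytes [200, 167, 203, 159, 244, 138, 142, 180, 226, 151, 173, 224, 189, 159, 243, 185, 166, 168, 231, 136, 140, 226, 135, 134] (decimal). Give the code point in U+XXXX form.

Offset 0: leading byte 0xC8 = 11001000 → 2-byte char #1 = C8 A7.
Offset 2: leading byte 0xCB = 11001011 → 2-byte char #2 = CB 9F.
Offset 4: leading byte 0xF4 = 11110100 → 4-byte char #3 = F4 8A 8E B4.
Offset 8: leading byte 0xE2 = 11100010 → 3-byte char #4 = E2 97 AD.
Leading byte 0xE2 = 11100010 matches 1110xxxx → 3-byte sequence.
Byte 1: 0xE2 = 11100010, payload 0010 (4 bits).
Byte 2: 0x97 = 10010111 (10xxxxxx ✓), payload 010111.
Byte 3: 0xAD = 10101101 (10xxxxxx ✓), payload 101101.
Concatenate: 0010010111101101 = 0x25ED (16 bits → U+25ED).

U+25ED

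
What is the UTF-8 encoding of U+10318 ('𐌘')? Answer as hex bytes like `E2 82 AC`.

F0 90 8C 98

U+10318 = 0x10318 = 66328 decimal. In range U+10000–U+10FFFF → 4-byte form: 11110xxx 10xxxxxx 10xxxxxx 10xxxxxx.
Binary (21 bits): 000010000001100011000.
Split 3+6+6+6: 000 | 010000 | 001100 | 011000.
Byte 1: 11110000 = 0xF0.
Byte 2: 10010000 = 0x90.
Byte 3: 10001100 = 0x8C.
Byte 4: 10011000 = 0x98.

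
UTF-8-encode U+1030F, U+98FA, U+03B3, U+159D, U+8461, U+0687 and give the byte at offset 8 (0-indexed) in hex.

U+1030F → 4-byte form F0 90 8C 8F at offsets 0–3.
U+98FA → 3-byte form E9 A3 BA at offsets 4–6.
U+03B3 → 2-byte form CE B3 at offsets 7–8.
Offset 8 falls in char 3's range; it's byte 2 of CE B3 = 0xB3.

0xB3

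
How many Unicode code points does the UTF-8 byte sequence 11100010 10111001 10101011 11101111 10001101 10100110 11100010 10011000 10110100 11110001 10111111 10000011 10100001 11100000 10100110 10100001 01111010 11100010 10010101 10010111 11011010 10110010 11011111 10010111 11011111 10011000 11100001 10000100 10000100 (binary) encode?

Byte at offset 0: 0xE2 = 11100010 → 3-byte char (#1). Advance 3.
Byte at offset 3: 0xEF = 11101111 → 3-byte char (#2). Advance 3.
Byte at offset 6: 0xE2 = 11100010 → 3-byte char (#3). Advance 3.
Byte at offset 9: 0xF1 = 11110001 → 4-byte char (#4). Advance 4.
Byte at offset 13: 0xE0 = 11100000 → 3-byte char (#5). Advance 3.
Byte at offset 16: 0x7A = 01111010 → 1-byte char (#6). Advance 1.
Byte at offset 17: 0xE2 = 11100010 → 3-byte char (#7). Advance 3.
Byte at offset 20: 0xDA = 11011010 → 2-byte char (#8). Advance 2.
Byte at offset 22: 0xDF = 11011111 → 2-byte char (#9). Advance 2.
Byte at offset 24: 0xDF = 11011111 → 2-byte char (#10). Advance 2.
Byte at offset 26: 0xE1 = 11100001 → 3-byte char (#11). Advance 3.
Reached end at offset 29 after 11 code points.

11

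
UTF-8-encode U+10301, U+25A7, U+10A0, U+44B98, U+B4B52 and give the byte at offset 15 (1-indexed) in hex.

1-indexed offset 15 is 0-indexed offset 14.
U+10301 → 4-byte form F0 90 8C 81 at offsets 0–3.
U+25A7 → 3-byte form E2 96 A7 at offsets 4–6.
U+10A0 → 3-byte form E1 82 A0 at offsets 7–9.
U+44B98 → 4-byte form F1 84 AE 98 at offsets 10–13.
U+B4B52 → 4-byte form F2 B4 AD 92 at offsets 14–17.
Offset 14 falls in char 5's range; it's byte 1 of F2 B4 AD 92 = 0xF2.

0xF2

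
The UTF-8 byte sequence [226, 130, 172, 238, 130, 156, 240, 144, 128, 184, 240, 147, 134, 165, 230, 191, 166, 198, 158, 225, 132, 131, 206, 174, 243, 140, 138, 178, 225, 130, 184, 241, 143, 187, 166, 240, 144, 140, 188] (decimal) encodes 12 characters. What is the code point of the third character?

Offset 0: leading byte 0xE2 = 11100010 → 3-byte char #1 = E2 82 AC.
Offset 3: leading byte 0xEE = 11101110 → 3-byte char #2 = EE 82 9C.
Offset 6: leading byte 0xF0 = 11110000 → 4-byte char #3 = F0 90 80 B8.
Leading byte 0xF0 = 11110000 matches 11110xxx → 4-byte sequence.
Byte 1: 0xF0 = 11110000, payload 000 (3 bits).
Byte 2: 0x90 = 10010000 (10xxxxxx ✓), payload 010000.
Byte 3: 0x80 = 10000000 (10xxxxxx ✓), payload 000000.
Byte 4: 0xB8 = 10111000 (10xxxxxx ✓), payload 111000.
Concatenate: 000010000000000111000 = 0x10038 (21 bits → U+10038).

U+10038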